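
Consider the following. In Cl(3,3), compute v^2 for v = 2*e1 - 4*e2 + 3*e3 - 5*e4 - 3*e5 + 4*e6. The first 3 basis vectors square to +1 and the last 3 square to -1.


v^2 = sum of c_i^2 * e_i^2
Positive signature terms (e_i^2 = +1): 2^2 + (-4)^2 + 3^2 = 29
Negative signature terms (e_j^2 = -1): (-5)^2 + (-3)^2 + 4^2 = 50
v^2 = 29 - 50 = -21


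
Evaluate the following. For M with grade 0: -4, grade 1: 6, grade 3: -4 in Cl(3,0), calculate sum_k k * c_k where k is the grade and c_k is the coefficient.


Grade-weighted sum = sum of grade_k * coefficient_k
0*(-4) = 0
1*6 = 6
3*(-4) = -12
Total = 0 + 6 + (-12) = -6


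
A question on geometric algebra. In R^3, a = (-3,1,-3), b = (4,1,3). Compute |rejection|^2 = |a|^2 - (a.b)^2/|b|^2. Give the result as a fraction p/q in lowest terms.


|a|^2 = (-3)^2 + 1^2 + (-3)^2 = 19
|b|^2 = 4^2 + 1^2 + 3^2 = 26
a . b = (-3)*4 + 1*1 + (-3)*3 = -20
(a.b)^2 = (-20)^2 = 400
|rej|^2 = 19 - 400/26
= (494 - 400)/26
= 94/26
In lowest terms: 47/13


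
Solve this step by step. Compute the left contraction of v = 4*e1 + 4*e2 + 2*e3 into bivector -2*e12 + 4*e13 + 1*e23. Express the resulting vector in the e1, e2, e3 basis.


Left contraction v _| B = <vB>_1 (grade-1 part of the geometric product vB).
Using e1_|e12 = e2, e2_|e12 = -e1, e1_|e13 = e3, e3_|e13 = -e1, e2_|e23 = e3, e3_|e23 = -e2:
e1 coeff: -v2*b12 - v3*b13 = -(4)*(-2) - (2)*(4) = 0
e2 coeff: v1*b12 - v3*b23 = (4)*(-2) - (2)*(1) = -10
e3 coeff: v1*b13 + v2*b23 = (4)*(4) + (4)*(1) = 20
v _| B = 0*e1 - 10*e2 + 20*e3


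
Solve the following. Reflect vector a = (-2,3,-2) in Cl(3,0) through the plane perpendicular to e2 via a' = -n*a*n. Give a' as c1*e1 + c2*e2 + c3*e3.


Reflection formula: a' = -n*a*n, with n = e2 (unit vector, n^2 = 1).
For reflection through hyperplane perp to e2:
The component along e2 flips sign, others stay.
a = (-2, 3, -2)
a' = (-2, -3, -2)
a' = -2*e1 - 3*e2 - 2*e3


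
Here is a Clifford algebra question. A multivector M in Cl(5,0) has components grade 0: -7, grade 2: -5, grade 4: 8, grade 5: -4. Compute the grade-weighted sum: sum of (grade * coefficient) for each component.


Grade-weighted sum = sum of grade_k * coefficient_k
0*(-7) = 0
2*(-5) = -10
4*8 = 32
5*(-4) = -20
Total = 0 + (-10) + 32 + (-20) = 2


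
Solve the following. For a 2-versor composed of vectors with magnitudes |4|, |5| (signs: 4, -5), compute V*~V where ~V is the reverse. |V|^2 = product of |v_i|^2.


Each vector v_i has |v_i|^2 = s_i^2
Squared scales: 4^2 = 16, (-5)^2 = 25
|V|^2 = 16 * 25
= 400


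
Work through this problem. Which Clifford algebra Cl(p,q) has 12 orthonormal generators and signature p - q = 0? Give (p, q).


We need p + q = 12 and p - q = 0.
Adding: 2p = 12 + 0 = 12, so p = 6.
Then q = 12 - 6 = 6.
(p, q) = (6, 6)


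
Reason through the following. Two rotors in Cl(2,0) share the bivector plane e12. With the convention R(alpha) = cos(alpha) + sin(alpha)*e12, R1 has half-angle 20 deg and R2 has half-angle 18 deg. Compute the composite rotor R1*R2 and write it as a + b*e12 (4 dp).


Same-plane rotors commute and their half-angles add:
R1*R2 = cos(a1 + a2) + sin(a1 + a2)*e12.
a1 + a2 = 20 + 18 = 38 deg
cos(38 deg) = 0.7880
sin(38 deg) = 0.6157
R1*R2 = 0.7880 + 0.6157*e12


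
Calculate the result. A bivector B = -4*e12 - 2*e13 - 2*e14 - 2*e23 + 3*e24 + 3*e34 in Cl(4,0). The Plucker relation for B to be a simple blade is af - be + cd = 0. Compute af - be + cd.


Plucker relation: af - be + cd
a*f = (-4)*3 = -12
b*e = (-2)*3 = -6
c*d = (-2)*(-2) = 4
af - be + cd = -12 - (-6) + 4
= -2


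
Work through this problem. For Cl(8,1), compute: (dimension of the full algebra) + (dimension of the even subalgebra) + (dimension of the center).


n = 8 + 1 = 9
Total dim = 2^9 = 512
Even subalgebra dim = 2^8 = 256
n is odd, so center dim = 2
Sum = 512 + 256 + 2 = 770


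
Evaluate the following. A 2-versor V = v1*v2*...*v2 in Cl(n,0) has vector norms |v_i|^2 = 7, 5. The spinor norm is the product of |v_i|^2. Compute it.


Spinor norm N(V) = |v1|^2 * |v2|^2 * ... * |v2|^2
= 7 * 5
Running product: 7, 35
N(V) = 35


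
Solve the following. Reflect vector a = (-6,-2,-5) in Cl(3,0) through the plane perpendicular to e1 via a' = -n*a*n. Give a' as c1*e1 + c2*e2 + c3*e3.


Reflection formula: a' = -n*a*n, with n = e1 (unit vector, n^2 = 1).
For reflection through hyperplane perp to e1:
The component along e1 flips sign, others stay.
a = (-6, -2, -5)
a' = (6, -2, -5)
a' = 6*e1 - 2*e2 - 5*e3


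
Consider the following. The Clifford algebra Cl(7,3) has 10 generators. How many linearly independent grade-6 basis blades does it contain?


Number of grade-k basis blades in Cl(p,q) with n = p + q is C(n, k).
n = 7 + 3 = 10
C(10, 6) = 10! / (6! * 4!)
= 3628800 / (720 * 24)
= 210


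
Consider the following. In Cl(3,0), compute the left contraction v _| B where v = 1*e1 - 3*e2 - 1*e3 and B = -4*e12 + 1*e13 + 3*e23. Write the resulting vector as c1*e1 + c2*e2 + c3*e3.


Left contraction v _| B = <vB>_1 (grade-1 part of the geometric product vB).
Using e1_|e12 = e2, e2_|e12 = -e1, e1_|e13 = e3, e3_|e13 = -e1, e2_|e23 = e3, e3_|e23 = -e2:
e1 coeff: -v2*b12 - v3*b13 = -(-3)*(-4) - (-1)*(1) = -11
e2 coeff: v1*b12 - v3*b23 = (1)*(-4) - (-1)*(3) = -1
e3 coeff: v1*b13 + v2*b23 = (1)*(1) + (-3)*(3) = -8
v _| B = -11*e1 - 1*e2 - 8*e3


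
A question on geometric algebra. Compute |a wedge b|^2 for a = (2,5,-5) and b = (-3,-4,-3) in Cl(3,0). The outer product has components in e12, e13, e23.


a wedge b = (a1*b2 - a2*b1)*e12 + (a1*b3 - a3*b1)*e13 + (a2*b3 - a3*b2)*e23
e12 coeff: 2*(-4) - 5*(-3) = -8 - (-15) = 7
e13 coeff: 2*(-3) - (-5)*(-3) = -6 - 15 = -21
e23 coeff: 5*(-3) - (-5)*(-4) = -15 - 20 = -35
|a wedge b|^2 = 7^2 + (-21)^2 + (-35)^2
= 49 + 441 + 1225
= 1715


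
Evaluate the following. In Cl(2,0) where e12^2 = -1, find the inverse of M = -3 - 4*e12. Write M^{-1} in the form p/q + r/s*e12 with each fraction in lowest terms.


M = -3 - 4*e12, where e12^2 = -1.
Since M commutes with its reverse ~M = a - b*e12, M * ~M = a^2 - b^2*e12^2 = a^2 + b^2.
So M^{-1} = ~M / (a^2 + b^2) = (a - b*e12)/(a^2 + b^2).
a^2 + b^2 = 9 + 16 = 25
Scalar part = -3/25 = -3/25
Bivector coeff = 4/25 = 4/25
M^{-1} = -3/25 + 4/25*e12


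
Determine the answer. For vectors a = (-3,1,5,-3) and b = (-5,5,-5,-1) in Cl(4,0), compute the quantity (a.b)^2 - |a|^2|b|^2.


a . b = (-3)*(-5) + 1*5 + 5*(-5) + (-3)*(-1)
= 15 + 5 + (-25) + 3 = -2
|a|^2 = (-3)^2 + 1^2 + 5^2 + (-3)^2 = 44
|b|^2 = (-5)^2 + 5^2 + (-5)^2 + (-1)^2 = 76
(a.b)^2 = (-2)^2 = 4
|a|^2 * |b|^2 = 44 * 76 = 3344
Result = 4 - 3344 = -3340


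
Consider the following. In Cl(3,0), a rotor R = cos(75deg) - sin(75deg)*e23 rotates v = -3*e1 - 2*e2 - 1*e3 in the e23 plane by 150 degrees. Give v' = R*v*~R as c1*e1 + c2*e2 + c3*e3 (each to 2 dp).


Rotor R = cos(75deg) - sin(75deg)*e23
Rotation angle theta = 2 * 75 = 150 degrees in the e23 plane (e2 -> e3).
The component perpendicular to the plane (e1) is invariant: v'_1 = v1 = -3.00
cos(150deg) = -0.8660, sin(150deg) = 0.5000
v'_2 = v2*cos(theta) - v3*sin(theta) = -2*(-0.8660) - (-1)*0.5000 = 2.23
v'_3 = v2*sin(theta) + v3*cos(theta) = -2*0.5000 + (-1)*(-0.8660) = -0.13
v' = -3.00*e1 + 2.23*e2 - 0.13*e3


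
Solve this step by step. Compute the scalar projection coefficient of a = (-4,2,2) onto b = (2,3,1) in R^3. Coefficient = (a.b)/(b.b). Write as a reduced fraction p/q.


Projection coefficient = (a . b) / (b . b)
a . b = (-4)*2 + 2*3 + 2*1
= -8 + 6 + 2 = 0
b . b = 2^2 + 3^2 + 1^2
= 4 + 9 + 1 = 14
Coefficient = 0/14
In lowest terms: 0/1


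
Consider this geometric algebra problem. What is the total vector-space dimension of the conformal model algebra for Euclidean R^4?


The conformal model of R^4 uses Cl(5,1): the 4 Euclidean generators plus two extra orthogonal generators e+ (e+^2 = +1) and e- (e-^2 = -1), from which the null vectors e0, einf are built.
Number of generators m = 4 + 2 = 6.
dim Cl(p,q) = 2^m = 2^6 = 64


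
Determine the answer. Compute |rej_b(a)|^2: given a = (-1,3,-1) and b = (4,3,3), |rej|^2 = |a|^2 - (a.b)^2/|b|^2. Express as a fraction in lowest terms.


|a|^2 = (-1)^2 + 3^2 + (-1)^2 = 11
|b|^2 = 4^2 + 3^2 + 3^2 = 34
a . b = (-1)*4 + 3*3 + (-1)*3 = 2
(a.b)^2 = 2^2 = 4
|rej|^2 = 11 - 4/34
= (374 - 4)/34
= 370/34
In lowest terms: 185/17


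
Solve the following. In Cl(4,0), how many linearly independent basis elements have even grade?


Even subalgebra dimension = 2^(n-1)
n = 4 + 0 = 4
2^(4 - 1) = 2^3 = 8
Verification: sum of C(4,k) for even k = 1 + 6 + 1 = 8
Result = 8


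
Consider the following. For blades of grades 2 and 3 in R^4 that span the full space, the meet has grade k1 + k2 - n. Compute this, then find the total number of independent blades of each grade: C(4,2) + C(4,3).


Meet grade = grade(A) + grade(B) - n
= 2 + 3 - 4 = 1
C(4,2) = 6
C(4,3) = 4
dim_A + dim_B = 6 + 4 = 10


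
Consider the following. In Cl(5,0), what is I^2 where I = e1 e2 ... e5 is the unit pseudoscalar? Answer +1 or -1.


The pseudoscalar I = e1...e_n (product of all n generators) of Cl(p,q) satisfies I^2 = (-1)^(q + n(n-1)/2).
p = 5, q = 0, n = p + q = 5
n(n-1)/2 = 5 * 4 / 2 = 10
Exponent = q + n(n-1)/2 = 0 + 10 = 10
I^2 = (-1)^10 = +1


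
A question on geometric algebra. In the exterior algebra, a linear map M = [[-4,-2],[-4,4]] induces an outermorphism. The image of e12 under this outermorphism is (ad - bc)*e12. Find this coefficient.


The outermorphism of a linear map f sends e1^e2 to f(e1)^f(e2).
f(e1) = -4*e1 - 4*e2
f(e2) = -2*e1 + 4*e2
f(e1) ^ f(e2) = (-4*e1 - 4*e2) ^ (-2*e1 + 4*e2)
= (-4)*4*e12 + (-4)*(-2)*e21
= (-16 - 8)*e12
= -24*e12
Coefficient = -24


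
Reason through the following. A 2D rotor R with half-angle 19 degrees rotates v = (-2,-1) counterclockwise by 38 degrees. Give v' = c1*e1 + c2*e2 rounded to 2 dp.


Rotor R = cos(19deg) - sin(19deg)*e12
Rotation angle theta = 2 * 19 = 38 degrees
v' = R*v*~R rotates v by theta.
cos(38deg) = 0.7880, sin(38deg) = 0.6157
v'_1 = -2*cos(38deg) - (-1)*sin(38deg)
= -2*0.7880 - (-1)*0.6157
= -0.96
v'_2 = -2*sin(38deg) + (-1)*cos(38deg)
= -2*0.6157 + (-1)*0.7880
= -2.02
v' = -0.96*e1 - 2.02*e2


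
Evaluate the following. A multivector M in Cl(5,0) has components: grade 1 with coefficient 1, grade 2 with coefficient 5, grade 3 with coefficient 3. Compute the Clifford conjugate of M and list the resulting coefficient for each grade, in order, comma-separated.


Clifford conjugate sign for grade k: (-1)^(k(k+1)/2)
Grade 1: (-1)^(1*2/2) = (-1)^1 = -1, coeff 1 -> -1
Grade 2: (-1)^(2*3/2) = (-1)^3 = -1, coeff 5 -> -5
Grade 3: (-1)^(3*4/2) = (-1)^6 = 1, coeff 3 -> 3
Conjugated coefficients: -1, -5, 3


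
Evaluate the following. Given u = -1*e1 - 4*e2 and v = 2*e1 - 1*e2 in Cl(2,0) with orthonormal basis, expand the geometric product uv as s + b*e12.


Expand: (-1*e1 - 4*e2)(2*e1 - 1*e2)
= (-1)*2*e1e1 + (-1)*(-1)*e1e2 + (-4)*2*e2e1 + (-4)*(-1)*e2e2
Using e1^2 = e2^2 = 1, e2e1 = -e1e2:
Scalar part s = (-1)*2 + (-4)*(-1) = -2 + 4 = 2
Bivector part b = (-1)*(-1) - (-4)*2 = 1 - (-8) = 9
uv = 2 + 9*e12


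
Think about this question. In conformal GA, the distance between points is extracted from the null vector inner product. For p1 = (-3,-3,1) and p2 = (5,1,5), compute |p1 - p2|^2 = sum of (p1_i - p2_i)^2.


p1 - p2 = (-8, -4, -4)
|p1 - p2|^2 = (-8)^2 + (-4)^2 + (-4)^2
= 64 + 16 + 16
= 96


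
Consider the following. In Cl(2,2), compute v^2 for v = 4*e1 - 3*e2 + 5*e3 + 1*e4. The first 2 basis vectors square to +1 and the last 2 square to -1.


v^2 = sum of c_i^2 * e_i^2
Positive signature terms (e_i^2 = +1): 4^2 + (-3)^2 = 25
Negative signature terms (e_j^2 = -1): 5^2 + 1^2 = 26
v^2 = 25 - 26 = -1


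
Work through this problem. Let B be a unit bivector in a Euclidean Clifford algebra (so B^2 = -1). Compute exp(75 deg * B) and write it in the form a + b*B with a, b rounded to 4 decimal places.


For a unit bivector B with B^2 = -1, the exponential series gives
e^(theta*B) = cos(theta) + sin(theta)*B (the GA analogue of Euler's formula).
theta = 75 degrees = 1.308997 rad
cos(75 deg) = 0.2588
sin(75 deg) = 0.9659
exp(theta*B) = 0.2588 + 0.9659*B


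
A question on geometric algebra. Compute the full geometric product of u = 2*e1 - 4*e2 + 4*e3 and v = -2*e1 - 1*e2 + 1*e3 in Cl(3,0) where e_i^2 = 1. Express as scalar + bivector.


In Cl(3,0): e_i^2 = 1, e_ie_j = -e_je_i for i != j.
Scalar part = u . v = 2*(-2) + (-4)*(-1) + 4*1
= -4 + 4 + 4 = 4
e12 coeff = 2*(-1) - (-4)*(-2) = -2 - 8 = -10
e13 coeff = 2*1 - 4*(-2) = 2 - (-8) = 10
e23 coeff = (-4)*1 - 4*(-1) = -4 - (-4) = 0
uv = 4 - 10*e12 + 10*e13 + 0*e23


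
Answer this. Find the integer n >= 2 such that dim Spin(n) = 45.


dim Spin(n) = dim so(n) = n(n-1)/2.
Solve n(n-1)/2 = 45, i.e. n^2 - n - 90 = 0.
Discriminant = 1 + 8*45 = 361
n = (1 + sqrt(361))/2 = (1 + 19)/2 = 10


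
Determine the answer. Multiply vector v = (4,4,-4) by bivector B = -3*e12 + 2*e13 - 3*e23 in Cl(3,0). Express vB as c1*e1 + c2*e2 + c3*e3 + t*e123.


vB has grade-1 (vector) and grade-3 (trivector) parts: vB = (v _| B) + (v ^ B).
Vector part <vB>_1:
  e1: -v2*b12 - v3*b13 = -(4)*(-3) - (-4)*(2) = 20
  e2: v1*b12 - v3*b23 = (4)*(-3) - (-4)*(-3) = -24
  e3: v1*b13 + v2*b23 = (4)*(2) + (4)*(-3) = -4
Trivector part <vB>_3:
  e123: v1*b23 - v2*b13 + v3*b12 = (4)*(-3) - (4)*(2) + (-4)*(-3) = -8
vB = 20*e1 - 24*e2 - 4*e3 - 8*e123


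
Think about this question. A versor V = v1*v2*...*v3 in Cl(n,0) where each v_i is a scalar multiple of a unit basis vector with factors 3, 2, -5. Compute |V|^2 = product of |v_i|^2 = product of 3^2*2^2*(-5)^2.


Each vector v_i has |v_i|^2 = s_i^2
Squared scales: 3^2 = 9, 2^2 = 4, (-5)^2 = 25
|V|^2 = 9 * 4 * 25
= 900


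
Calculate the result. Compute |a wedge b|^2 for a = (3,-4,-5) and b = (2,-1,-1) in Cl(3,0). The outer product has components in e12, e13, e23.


a wedge b = (a1*b2 - a2*b1)*e12 + (a1*b3 - a3*b1)*e13 + (a2*b3 - a3*b2)*e23
e12 coeff: 3*(-1) - (-4)*2 = -3 - (-8) = 5
e13 coeff: 3*(-1) - (-5)*2 = -3 - (-10) = 7
e23 coeff: (-4)*(-1) - (-5)*(-1) = 4 - 5 = -1
|a wedge b|^2 = 5^2 + 7^2 + (-1)^2
= 25 + 49 + 1
= 75


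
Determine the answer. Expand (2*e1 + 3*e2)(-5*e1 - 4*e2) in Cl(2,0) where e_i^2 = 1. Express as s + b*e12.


Expand: (2*e1 + 3*e2)(-5*e1 - 4*e2)
= 2*(-5)*e1e1 + 2*(-4)*e1e2 + 3*(-5)*e2e1 + 3*(-4)*e2e2
Using e1^2 = e2^2 = 1, e2e1 = -e1e2:
Scalar part s = 2*(-5) + 3*(-4) = -10 + (-12) = -22
Bivector part b = 2*(-4) - 3*(-5) = -8 - (-15) = 7
uv = -22 + 7*e12


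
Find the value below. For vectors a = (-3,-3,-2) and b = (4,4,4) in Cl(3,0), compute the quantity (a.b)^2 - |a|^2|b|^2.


a . b = (-3)*4 + (-3)*4 + (-2)*4
= -12 + (-12) + (-8) = -32
|a|^2 = (-3)^2 + (-3)^2 + (-2)^2 = 22
|b|^2 = 4^2 + 4^2 + 4^2 = 48
(a.b)^2 = (-32)^2 = 1024
|a|^2 * |b|^2 = 22 * 48 = 1056
Result = 1024 - 1056 = -32


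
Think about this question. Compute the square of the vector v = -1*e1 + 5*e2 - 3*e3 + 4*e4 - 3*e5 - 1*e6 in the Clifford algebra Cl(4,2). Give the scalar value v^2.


v^2 = sum of c_i^2 * e_i^2
Positive signature terms (e_i^2 = +1): (-1)^2 + 5^2 + (-3)^2 + 4^2 = 51
Negative signature terms (e_j^2 = -1): (-3)^2 + (-1)^2 = 10
v^2 = 51 - 10 = 41


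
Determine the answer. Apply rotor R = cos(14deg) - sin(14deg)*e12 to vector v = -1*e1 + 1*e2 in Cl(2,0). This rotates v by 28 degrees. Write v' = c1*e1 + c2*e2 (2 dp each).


Rotor R = cos(14deg) - sin(14deg)*e12
Rotation angle theta = 2 * 14 = 28 degrees
v' = R*v*~R rotates v by theta.
cos(28deg) = 0.8829, sin(28deg) = 0.4695
v'_1 = -1*cos(28deg) - 1*sin(28deg)
= -1*0.8829 - 1*0.4695
= -1.35
v'_2 = -1*sin(28deg) + 1*cos(28deg)
= -1*0.4695 + 1*0.8829
= 0.41
v' = -1.35*e1 + 0.41*e2


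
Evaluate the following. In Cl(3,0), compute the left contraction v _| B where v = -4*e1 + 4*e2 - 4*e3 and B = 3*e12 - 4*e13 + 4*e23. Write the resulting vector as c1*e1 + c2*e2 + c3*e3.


Left contraction v _| B = <vB>_1 (grade-1 part of the geometric product vB).
Using e1_|e12 = e2, e2_|e12 = -e1, e1_|e13 = e3, e3_|e13 = -e1, e2_|e23 = e3, e3_|e23 = -e2:
e1 coeff: -v2*b12 - v3*b13 = -(4)*(3) - (-4)*(-4) = -28
e2 coeff: v1*b12 - v3*b23 = (-4)*(3) - (-4)*(4) = 4
e3 coeff: v1*b13 + v2*b23 = (-4)*(-4) + (4)*(4) = 32
v _| B = -28*e1 + 4*e2 + 32*e3


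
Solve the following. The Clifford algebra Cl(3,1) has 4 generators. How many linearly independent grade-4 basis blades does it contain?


Number of grade-k basis blades in Cl(p,q) with n = p + q is C(n, k).
n = 3 + 1 = 4
C(4, 4) = 4! / (4! * 0!)
= 24 / (24 * 1)
= 1


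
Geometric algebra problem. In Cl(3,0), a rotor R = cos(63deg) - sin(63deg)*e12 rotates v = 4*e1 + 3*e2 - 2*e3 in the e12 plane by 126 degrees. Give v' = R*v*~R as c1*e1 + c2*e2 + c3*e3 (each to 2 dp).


Rotor R = cos(63deg) - sin(63deg)*e12
Rotation angle theta = 2 * 63 = 126 degrees in the e12 plane (e1 -> e2).
The component perpendicular to the plane (e3) is invariant: v'_3 = v3 = -2.00
cos(126deg) = -0.5878, sin(126deg) = 0.8090
v'_1 = v1*cos(theta) - v2*sin(theta) = 4*(-0.5878) - 3*0.8090 = -4.78
v'_2 = v1*sin(theta) + v2*cos(theta) = 4*0.8090 + 3*(-0.5878) = 1.47
v' = -4.78*e1 + 1.47*e2 - 2.00*e3


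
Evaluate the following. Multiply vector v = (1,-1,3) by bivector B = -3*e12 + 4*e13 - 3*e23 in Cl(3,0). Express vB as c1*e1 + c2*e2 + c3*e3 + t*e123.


vB has grade-1 (vector) and grade-3 (trivector) parts: vB = (v _| B) + (v ^ B).
Vector part <vB>_1:
  e1: -v2*b12 - v3*b13 = -(-1)*(-3) - (3)*(4) = -15
  e2: v1*b12 - v3*b23 = (1)*(-3) - (3)*(-3) = 6
  e3: v1*b13 + v2*b23 = (1)*(4) + (-1)*(-3) = 7
Trivector part <vB>_3:
  e123: v1*b23 - v2*b13 + v3*b12 = (1)*(-3) - (-1)*(4) + (3)*(-3) = -8
vB = -15*e1 + 6*e2 + 7*e3 - 8*e123


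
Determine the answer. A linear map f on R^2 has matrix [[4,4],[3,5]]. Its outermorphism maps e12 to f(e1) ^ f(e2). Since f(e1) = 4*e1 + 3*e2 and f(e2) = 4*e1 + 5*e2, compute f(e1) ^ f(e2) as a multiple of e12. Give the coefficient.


The outermorphism of a linear map f sends e1^e2 to f(e1)^f(e2).
f(e1) = 4*e1 + 3*e2
f(e2) = 4*e1 + 5*e2
f(e1) ^ f(e2) = (4*e1 + 3*e2) ^ (4*e1 + 5*e2)
= 4*5*e12 + 3*4*e21
= (20 - 12)*e12
= 8*e12
Coefficient = 8


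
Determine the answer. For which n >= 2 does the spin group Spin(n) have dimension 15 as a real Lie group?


dim Spin(n) = dim so(n) = n(n-1)/2.
Solve n(n-1)/2 = 15, i.e. n^2 - n - 30 = 0.
Discriminant = 1 + 8*15 = 121
n = (1 + sqrt(121))/2 = (1 + 11)/2 = 6


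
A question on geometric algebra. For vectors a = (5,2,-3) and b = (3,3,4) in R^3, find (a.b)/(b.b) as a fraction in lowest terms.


Projection coefficient = (a . b) / (b . b)
a . b = 5*3 + 2*3 + (-3)*4
= 15 + 6 + (-12) = 9
b . b = 3^2 + 3^2 + 4^2
= 9 + 9 + 16 = 34
Coefficient = 9/34
In lowest terms: 9/34


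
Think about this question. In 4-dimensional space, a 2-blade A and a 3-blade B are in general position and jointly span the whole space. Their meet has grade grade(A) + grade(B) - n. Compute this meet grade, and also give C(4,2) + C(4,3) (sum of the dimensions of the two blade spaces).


Meet grade = grade(A) + grade(B) - n
= 2 + 3 - 4 = 1
C(4,2) = 6
C(4,3) = 4
dim_A + dim_B = 6 + 4 = 10


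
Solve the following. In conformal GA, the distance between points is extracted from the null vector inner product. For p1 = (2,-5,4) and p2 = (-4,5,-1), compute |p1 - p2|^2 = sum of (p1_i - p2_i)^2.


p1 - p2 = (6, -10, 5)
|p1 - p2|^2 = 6^2 + (-10)^2 + 5^2
= 36 + 100 + 25
= 161


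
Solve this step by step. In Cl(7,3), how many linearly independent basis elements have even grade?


Even subalgebra dimension = 2^(n-1)
n = 7 + 3 = 10
2^(10 - 1) = 2^9 = 512
Verification: sum of C(10,k) for even k = 1 + 45 + 210 + 210 + 45 + 1 = 512
Result = 512


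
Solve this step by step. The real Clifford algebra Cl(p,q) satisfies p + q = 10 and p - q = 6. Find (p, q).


We need p + q = 10 and p - q = 6.
Adding: 2p = 10 + 6 = 16, so p = 8.
Then q = 10 - 8 = 2.
(p, q) = (8, 2)


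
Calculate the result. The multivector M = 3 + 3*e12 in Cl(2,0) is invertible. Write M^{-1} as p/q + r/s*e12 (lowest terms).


M = 3 + 3*e12, where e12^2 = -1.
Since M commutes with its reverse ~M = a - b*e12, M * ~M = a^2 - b^2*e12^2 = a^2 + b^2.
So M^{-1} = ~M / (a^2 + b^2) = (a - b*e12)/(a^2 + b^2).
a^2 + b^2 = 9 + 9 = 18
Scalar part = 3/18 = 1/6
Bivector coeff = -3/18 = -1/6
M^{-1} = 1/6 - 1/6*e12


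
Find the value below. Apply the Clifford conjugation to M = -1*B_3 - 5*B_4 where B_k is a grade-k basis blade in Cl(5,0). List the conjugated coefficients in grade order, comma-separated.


Clifford conjugate sign for grade k: (-1)^(k(k+1)/2)
Grade 3: (-1)^(3*4/2) = (-1)^6 = 1, coeff -1 -> -1
Grade 4: (-1)^(4*5/2) = (-1)^10 = 1, coeff -5 -> -5
Conjugated coefficients: -1, -5


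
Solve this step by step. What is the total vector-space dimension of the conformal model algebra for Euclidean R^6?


The conformal model of R^6 uses Cl(7,1): the 6 Euclidean generators plus two extra orthogonal generators e+ (e+^2 = +1) and e- (e-^2 = -1), from which the null vectors e0, einf are built.
Number of generators m = 6 + 2 = 8.
dim Cl(p,q) = 2^m = 2^8 = 256


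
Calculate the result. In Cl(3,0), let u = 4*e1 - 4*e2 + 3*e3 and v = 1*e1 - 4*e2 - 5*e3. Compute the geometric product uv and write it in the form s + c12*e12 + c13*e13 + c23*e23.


In Cl(3,0): e_i^2 = 1, e_ie_j = -e_je_i for i != j.
Scalar part = u . v = 4*1 + (-4)*(-4) + 3*(-5)
= 4 + 16 + (-15) = 5
e12 coeff = 4*(-4) - (-4)*1 = -16 - (-4) = -12
e13 coeff = 4*(-5) - 3*1 = -20 - 3 = -23
e23 coeff = (-4)*(-5) - 3*(-4) = 20 - (-12) = 32
uv = 5 - 12*e12 - 23*e13 + 32*e23


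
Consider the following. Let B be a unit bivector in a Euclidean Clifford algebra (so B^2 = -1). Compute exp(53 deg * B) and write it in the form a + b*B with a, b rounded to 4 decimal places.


For a unit bivector B with B^2 = -1, the exponential series gives
e^(theta*B) = cos(theta) + sin(theta)*B (the GA analogue of Euler's formula).
theta = 53 degrees = 0.925025 rad
cos(53 deg) = 0.6018
sin(53 deg) = 0.7986
exp(theta*B) = 0.6018 + 0.7986*B


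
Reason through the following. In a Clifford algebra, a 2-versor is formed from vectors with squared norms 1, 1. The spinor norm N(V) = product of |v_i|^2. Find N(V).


Spinor norm N(V) = |v1|^2 * |v2|^2 * ... * |v2|^2
= 1 * 1
Running product: 1, 1
N(V) = 1


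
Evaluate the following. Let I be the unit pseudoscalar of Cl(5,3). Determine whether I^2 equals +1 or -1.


The pseudoscalar I = e1...e_n (product of all n generators) of Cl(p,q) satisfies I^2 = (-1)^(q + n(n-1)/2).
p = 5, q = 3, n = p + q = 8
n(n-1)/2 = 8 * 7 / 2 = 28
Exponent = q + n(n-1)/2 = 3 + 28 = 31
I^2 = (-1)^31 = -1


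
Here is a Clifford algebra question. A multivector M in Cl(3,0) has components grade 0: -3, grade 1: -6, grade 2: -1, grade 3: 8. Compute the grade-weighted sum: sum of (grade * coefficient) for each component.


Grade-weighted sum = sum of grade_k * coefficient_k
0*(-3) = 0
1*(-6) = -6
2*(-1) = -2
3*8 = 24
Total = 0 + (-6) + (-2) + 24 = 16


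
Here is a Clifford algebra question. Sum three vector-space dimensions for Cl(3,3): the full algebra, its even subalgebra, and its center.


n = 3 + 3 = 6
Total dim = 2^6 = 64
Even subalgebra dim = 2^5 = 32
n is even, so center dim = 1
Sum = 64 + 32 + 1 = 97


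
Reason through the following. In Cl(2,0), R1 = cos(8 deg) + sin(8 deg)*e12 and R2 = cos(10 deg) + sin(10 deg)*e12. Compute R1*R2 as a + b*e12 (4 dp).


Same-plane rotors commute and their half-angles add:
R1*R2 = cos(a1 + a2) + sin(a1 + a2)*e12.
a1 + a2 = 8 + 10 = 18 deg
cos(18 deg) = 0.9511
sin(18 deg) = 0.3090
R1*R2 = 0.9511 + 0.3090*e12


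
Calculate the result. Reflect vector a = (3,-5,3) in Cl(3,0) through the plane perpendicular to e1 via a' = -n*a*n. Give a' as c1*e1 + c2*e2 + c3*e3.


Reflection formula: a' = -n*a*n, with n = e1 (unit vector, n^2 = 1).
For reflection through hyperplane perp to e1:
The component along e1 flips sign, others stay.
a = (3, -5, 3)
a' = (-3, -5, 3)
a' = -3*e1 - 5*e2 + 3*e3


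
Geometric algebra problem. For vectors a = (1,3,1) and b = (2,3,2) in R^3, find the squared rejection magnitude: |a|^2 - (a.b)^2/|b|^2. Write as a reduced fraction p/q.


|a|^2 = 1^2 + 3^2 + 1^2 = 11
|b|^2 = 2^2 + 3^2 + 2^2 = 17
a . b = 1*2 + 3*3 + 1*2 = 13
(a.b)^2 = 13^2 = 169
|rej|^2 = 11 - 169/17
= (187 - 169)/17
= 18/17
In lowest terms: 18/17


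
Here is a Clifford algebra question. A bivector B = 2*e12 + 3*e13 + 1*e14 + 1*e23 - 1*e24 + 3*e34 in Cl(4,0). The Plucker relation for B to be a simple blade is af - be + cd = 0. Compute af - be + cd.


Plucker relation: af - be + cd
a*f = 2*3 = 6
b*e = 3*(-1) = -3
c*d = 1*1 = 1
af - be + cd = 6 - (-3) + 1
= 10


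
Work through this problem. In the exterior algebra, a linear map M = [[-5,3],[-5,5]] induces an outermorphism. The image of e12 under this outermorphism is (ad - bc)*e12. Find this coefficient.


The outermorphism of a linear map f sends e1^e2 to f(e1)^f(e2).
f(e1) = -5*e1 - 5*e2
f(e2) = 3*e1 + 5*e2
f(e1) ^ f(e2) = (-5*e1 - 5*e2) ^ (3*e1 + 5*e2)
= (-5)*5*e12 + (-5)*3*e21
= (-25 - (-15))*e12
= -10*e12
Coefficient = -10


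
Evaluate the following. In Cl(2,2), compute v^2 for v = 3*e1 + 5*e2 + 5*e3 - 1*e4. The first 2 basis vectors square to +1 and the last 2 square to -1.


v^2 = sum of c_i^2 * e_i^2
Positive signature terms (e_i^2 = +1): 3^2 + 5^2 = 34
Negative signature terms (e_j^2 = -1): 5^2 + (-1)^2 = 26
v^2 = 34 - 26 = 8


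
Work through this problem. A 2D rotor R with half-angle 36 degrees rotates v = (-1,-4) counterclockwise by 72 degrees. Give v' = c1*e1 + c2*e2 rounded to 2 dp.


Rotor R = cos(36deg) - sin(36deg)*e12
Rotation angle theta = 2 * 36 = 72 degrees
v' = R*v*~R rotates v by theta.
cos(72deg) = 0.3090, sin(72deg) = 0.9511
v'_1 = -1*cos(72deg) - (-4)*sin(72deg)
= -1*0.3090 - (-4)*0.9511
= 3.50
v'_2 = -1*sin(72deg) + (-4)*cos(72deg)
= -1*0.9511 + (-4)*0.3090
= -2.19
v' = 3.50*e1 - 2.19*e2


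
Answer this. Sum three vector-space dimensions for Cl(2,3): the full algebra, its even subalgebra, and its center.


n = 2 + 3 = 5
Total dim = 2^5 = 32
Even subalgebra dim = 2^4 = 16
n is odd, so center dim = 2
Sum = 32 + 16 + 2 = 50


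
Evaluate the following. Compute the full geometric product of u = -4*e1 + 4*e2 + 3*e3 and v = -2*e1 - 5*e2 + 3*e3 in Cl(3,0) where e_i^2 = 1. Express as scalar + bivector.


In Cl(3,0): e_i^2 = 1, e_ie_j = -e_je_i for i != j.
Scalar part = u . v = (-4)*(-2) + 4*(-5) + 3*3
= 8 + (-20) + 9 = -3
e12 coeff = (-4)*(-5) - 4*(-2) = 20 - (-8) = 28
e13 coeff = (-4)*3 - 3*(-2) = -12 - (-6) = -6
e23 coeff = 4*3 - 3*(-5) = 12 - (-15) = 27
uv = -3 + 28*e12 - 6*e13 + 27*e23


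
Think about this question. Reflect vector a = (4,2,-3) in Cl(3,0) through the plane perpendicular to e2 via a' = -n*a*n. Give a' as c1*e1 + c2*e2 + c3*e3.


Reflection formula: a' = -n*a*n, with n = e2 (unit vector, n^2 = 1).
For reflection through hyperplane perp to e2:
The component along e2 flips sign, others stay.
a = (4, 2, -3)
a' = (4, -2, -3)
a' = 4*e1 - 2*e2 - 3*e3


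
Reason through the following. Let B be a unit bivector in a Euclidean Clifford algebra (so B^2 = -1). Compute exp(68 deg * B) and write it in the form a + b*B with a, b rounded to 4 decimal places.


For a unit bivector B with B^2 = -1, the exponential series gives
e^(theta*B) = cos(theta) + sin(theta)*B (the GA analogue of Euler's formula).
theta = 68 degrees = 1.186824 rad
cos(68 deg) = 0.3746
sin(68 deg) = 0.9272
exp(theta*B) = 0.3746 + 0.9272*B


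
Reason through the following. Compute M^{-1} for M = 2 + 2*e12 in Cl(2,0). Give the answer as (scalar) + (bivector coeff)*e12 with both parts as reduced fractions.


M = 2 + 2*e12, where e12^2 = -1.
Since M commutes with its reverse ~M = a - b*e12, M * ~M = a^2 - b^2*e12^2 = a^2 + b^2.
So M^{-1} = ~M / (a^2 + b^2) = (a - b*e12)/(a^2 + b^2).
a^2 + b^2 = 4 + 4 = 8
Scalar part = 2/8 = 1/4
Bivector coeff = -2/8 = -1/4
M^{-1} = 1/4 - 1/4*e12


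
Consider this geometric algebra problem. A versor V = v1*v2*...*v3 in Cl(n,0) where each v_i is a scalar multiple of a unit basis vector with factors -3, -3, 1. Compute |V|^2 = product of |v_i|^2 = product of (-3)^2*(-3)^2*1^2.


Each vector v_i has |v_i|^2 = s_i^2
Squared scales: (-3)^2 = 9, (-3)^2 = 9, 1^2 = 1
|V|^2 = 9 * 9 * 1
= 81


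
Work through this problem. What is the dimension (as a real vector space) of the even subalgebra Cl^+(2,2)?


Even subalgebra dimension = 2^(n-1)
n = 2 + 2 = 4
2^(4 - 1) = 2^3 = 8
Verification: sum of C(4,k) for even k = 1 + 6 + 1 = 8
Result = 8


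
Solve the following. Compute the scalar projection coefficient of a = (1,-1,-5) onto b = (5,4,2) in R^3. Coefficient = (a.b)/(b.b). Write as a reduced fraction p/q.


Projection coefficient = (a . b) / (b . b)
a . b = 1*5 + (-1)*4 + (-5)*2
= 5 + (-4) + (-10) = -9
b . b = 5^2 + 4^2 + 2^2
= 25 + 16 + 4 = 45
Coefficient = -9/45
In lowest terms: -1/5


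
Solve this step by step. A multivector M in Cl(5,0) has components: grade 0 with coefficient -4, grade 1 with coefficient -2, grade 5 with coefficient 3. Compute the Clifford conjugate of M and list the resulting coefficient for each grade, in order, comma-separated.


Clifford conjugate sign for grade k: (-1)^(k(k+1)/2)
Grade 0: (-1)^(0*1/2) = (-1)^0 = 1, coeff -4 -> -4
Grade 1: (-1)^(1*2/2) = (-1)^1 = -1, coeff -2 -> 2
Grade 5: (-1)^(5*6/2) = (-1)^15 = -1, coeff 3 -> -3
Conjugated coefficients: -4, 2, -3


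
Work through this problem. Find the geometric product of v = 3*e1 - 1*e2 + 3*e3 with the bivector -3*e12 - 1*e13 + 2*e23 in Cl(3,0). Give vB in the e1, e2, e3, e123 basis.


vB has grade-1 (vector) and grade-3 (trivector) parts: vB = (v _| B) + (v ^ B).
Vector part <vB>_1:
  e1: -v2*b12 - v3*b13 = -(-1)*(-3) - (3)*(-1) = 0
  e2: v1*b12 - v3*b23 = (3)*(-3) - (3)*(2) = -15
  e3: v1*b13 + v2*b23 = (3)*(-1) + (-1)*(2) = -5
Trivector part <vB>_3:
  e123: v1*b23 - v2*b13 + v3*b12 = (3)*(2) - (-1)*(-1) + (3)*(-3) = -4
vB = 0*e1 - 15*e2 - 5*e3 - 4*e123


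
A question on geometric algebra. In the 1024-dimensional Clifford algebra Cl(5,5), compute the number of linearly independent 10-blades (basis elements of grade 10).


Number of grade-k basis blades in Cl(p,q) with n = p + q is C(n, k).
n = 5 + 5 = 10
C(10, 10) = 10! / (10! * 0!)
= 3628800 / (3628800 * 1)
= 1


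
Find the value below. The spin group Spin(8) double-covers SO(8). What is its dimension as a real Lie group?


Spin(n) double-covers SO(n); both have Lie algebra so(n) of dimension n(n-1)/2.
n = 8
n(n-1) = 8 * 7 = 56
dim Spin(8) = 56/2 = 28


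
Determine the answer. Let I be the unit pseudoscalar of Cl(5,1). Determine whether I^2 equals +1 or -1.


The pseudoscalar I = e1...e_n (product of all n generators) of Cl(p,q) satisfies I^2 = (-1)^(q + n(n-1)/2).
p = 5, q = 1, n = p + q = 6
n(n-1)/2 = 6 * 5 / 2 = 15
Exponent = q + n(n-1)/2 = 1 + 15 = 16
I^2 = (-1)^16 = +1


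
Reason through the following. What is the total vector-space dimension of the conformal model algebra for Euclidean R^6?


The conformal model of R^6 uses Cl(7,1): the 6 Euclidean generators plus two extra orthogonal generators e+ (e+^2 = +1) and e- (e-^2 = -1), from which the null vectors e0, einf are built.
Number of generators m = 6 + 2 = 8.
dim Cl(p,q) = 2^m = 2^8 = 256


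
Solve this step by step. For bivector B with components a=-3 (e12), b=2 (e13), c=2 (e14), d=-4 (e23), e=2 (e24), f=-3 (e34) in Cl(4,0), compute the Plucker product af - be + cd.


Plucker relation: af - be + cd
a*f = (-3)*(-3) = 9
b*e = 2*2 = 4
c*d = 2*(-4) = -8
af - be + cd = 9 - 4 + (-8)
= -3


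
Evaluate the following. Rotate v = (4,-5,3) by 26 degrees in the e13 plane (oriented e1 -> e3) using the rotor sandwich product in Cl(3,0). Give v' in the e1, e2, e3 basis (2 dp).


Rotor R = cos(13deg) - sin(13deg)*e13
Rotation angle theta = 2 * 13 = 26 degrees in the e13 plane (e1 -> e3).
The component perpendicular to the plane (e2) is invariant: v'_2 = v2 = -5.00
cos(26deg) = 0.8988, sin(26deg) = 0.4384
v'_1 = v1*cos(theta) - v3*sin(theta) = 4*0.8988 - 3*0.4384 = 2.28
v'_3 = v1*sin(theta) + v3*cos(theta) = 4*0.4384 + 3*0.8988 = 4.45
v' = 2.28*e1 - 5.00*e2 + 4.45*e3


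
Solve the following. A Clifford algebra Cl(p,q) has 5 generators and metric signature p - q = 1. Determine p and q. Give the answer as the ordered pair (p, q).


We need p + q = 5 and p - q = 1.
Adding: 2p = 5 + 1 = 6, so p = 3.
Then q = 5 - 3 = 2.
(p, q) = (3, 2)


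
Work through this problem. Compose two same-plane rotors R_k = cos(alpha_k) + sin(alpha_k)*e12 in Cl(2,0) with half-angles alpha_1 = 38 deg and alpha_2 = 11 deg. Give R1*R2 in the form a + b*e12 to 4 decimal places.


Same-plane rotors commute and their half-angles add:
R1*R2 = cos(a1 + a2) + sin(a1 + a2)*e12.
a1 + a2 = 38 + 11 = 49 deg
cos(49 deg) = 0.6561
sin(49 deg) = 0.7547
R1*R2 = 0.6561 + 0.7547*e12


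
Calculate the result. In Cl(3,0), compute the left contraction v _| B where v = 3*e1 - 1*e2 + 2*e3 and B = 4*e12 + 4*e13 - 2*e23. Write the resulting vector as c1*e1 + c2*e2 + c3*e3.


Left contraction v _| B = <vB>_1 (grade-1 part of the geometric product vB).
Using e1_|e12 = e2, e2_|e12 = -e1, e1_|e13 = e3, e3_|e13 = -e1, e2_|e23 = e3, e3_|e23 = -e2:
e1 coeff: -v2*b12 - v3*b13 = -(-1)*(4) - (2)*(4) = -4
e2 coeff: v1*b12 - v3*b23 = (3)*(4) - (2)*(-2) = 16
e3 coeff: v1*b13 + v2*b23 = (3)*(4) + (-1)*(-2) = 14
v _| B = -4*e1 + 16*e2 + 14*e3


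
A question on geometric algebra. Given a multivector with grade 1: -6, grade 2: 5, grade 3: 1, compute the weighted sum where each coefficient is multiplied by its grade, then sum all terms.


Grade-weighted sum = sum of grade_k * coefficient_k
1*(-6) = -6
2*5 = 10
3*1 = 3
Total = -6 + 10 + 3 = 7


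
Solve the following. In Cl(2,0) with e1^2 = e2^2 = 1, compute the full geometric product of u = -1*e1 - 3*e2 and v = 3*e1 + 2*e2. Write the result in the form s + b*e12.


Expand: (-1*e1 - 3*e2)(3*e1 + 2*e2)
= (-1)*3*e1e1 + (-1)*2*e1e2 + (-3)*3*e2e1 + (-3)*2*e2e2
Using e1^2 = e2^2 = 1, e2e1 = -e1e2:
Scalar part s = (-1)*3 + (-3)*2 = -3 + (-6) = -9
Bivector part b = (-1)*2 - (-3)*3 = -2 - (-9) = 7
uv = -9 + 7*e12


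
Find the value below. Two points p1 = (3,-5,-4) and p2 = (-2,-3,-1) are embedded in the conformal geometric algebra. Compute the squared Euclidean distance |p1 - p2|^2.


p1 - p2 = (5, -2, -3)
|p1 - p2|^2 = 5^2 + (-2)^2 + (-3)^2
= 25 + 4 + 9
= 38


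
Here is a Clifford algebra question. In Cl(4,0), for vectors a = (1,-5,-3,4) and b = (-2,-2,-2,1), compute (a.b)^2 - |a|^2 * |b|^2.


a . b = 1*(-2) + (-5)*(-2) + (-3)*(-2) + 4*1
= -2 + 10 + 6 + 4 = 18
|a|^2 = 1^2 + (-5)^2 + (-3)^2 + 4^2 = 51
|b|^2 = (-2)^2 + (-2)^2 + (-2)^2 + 1^2 = 13
(a.b)^2 = 18^2 = 324
|a|^2 * |b|^2 = 51 * 13 = 663
Result = 324 - 663 = -339


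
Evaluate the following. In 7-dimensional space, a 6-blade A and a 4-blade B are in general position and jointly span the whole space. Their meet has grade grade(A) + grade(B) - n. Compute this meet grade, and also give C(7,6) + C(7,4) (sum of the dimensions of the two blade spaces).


Meet grade = grade(A) + grade(B) - n
= 6 + 4 - 7 = 3
C(7,6) = 7
C(7,4) = 35
dim_A + dim_B = 7 + 35 = 42


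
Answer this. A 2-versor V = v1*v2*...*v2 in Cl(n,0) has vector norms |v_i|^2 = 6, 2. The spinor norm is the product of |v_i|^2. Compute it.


Spinor norm N(V) = |v1|^2 * |v2|^2 * ... * |v2|^2
= 6 * 2
Running product: 6, 12
N(V) = 12


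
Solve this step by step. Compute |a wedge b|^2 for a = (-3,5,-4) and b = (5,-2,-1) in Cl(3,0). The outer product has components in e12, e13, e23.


a wedge b = (a1*b2 - a2*b1)*e12 + (a1*b3 - a3*b1)*e13 + (a2*b3 - a3*b2)*e23
e12 coeff: (-3)*(-2) - 5*5 = 6 - 25 = -19
e13 coeff: (-3)*(-1) - (-4)*5 = 3 - (-20) = 23
e23 coeff: 5*(-1) - (-4)*(-2) = -5 - 8 = -13
|a wedge b|^2 = (-19)^2 + 23^2 + (-13)^2
= 361 + 529 + 169
= 1059


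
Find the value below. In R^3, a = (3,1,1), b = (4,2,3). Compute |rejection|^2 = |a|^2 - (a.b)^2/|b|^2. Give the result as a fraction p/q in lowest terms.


|a|^2 = 3^2 + 1^2 + 1^2 = 11
|b|^2 = 4^2 + 2^2 + 3^2 = 29
a . b = 3*4 + 1*2 + 1*3 = 17
(a.b)^2 = 17^2 = 289
|rej|^2 = 11 - 289/29
= (319 - 289)/29
= 30/29
In lowest terms: 30/29


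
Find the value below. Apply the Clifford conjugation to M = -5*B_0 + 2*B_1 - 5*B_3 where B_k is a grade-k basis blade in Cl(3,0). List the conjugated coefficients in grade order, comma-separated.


Clifford conjugate sign for grade k: (-1)^(k(k+1)/2)
Grade 0: (-1)^(0*1/2) = (-1)^0 = 1, coeff -5 -> -5
Grade 1: (-1)^(1*2/2) = (-1)^1 = -1, coeff 2 -> -2
Grade 3: (-1)^(3*4/2) = (-1)^6 = 1, coeff -5 -> -5
Conjugated coefficients: -5, -2, -5


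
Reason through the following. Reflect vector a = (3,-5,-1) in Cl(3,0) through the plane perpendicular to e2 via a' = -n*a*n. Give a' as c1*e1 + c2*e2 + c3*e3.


Reflection formula: a' = -n*a*n, with n = e2 (unit vector, n^2 = 1).
For reflection through hyperplane perp to e2:
The component along e2 flips sign, others stay.
a = (3, -5, -1)
a' = (3, 5, -1)
a' = 3*e1 + 5*e2 - 1*e3


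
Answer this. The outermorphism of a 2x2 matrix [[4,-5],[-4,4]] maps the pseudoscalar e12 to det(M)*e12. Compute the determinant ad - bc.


The outermorphism of a linear map f sends e1^e2 to f(e1)^f(e2).
f(e1) = 4*e1 - 4*e2
f(e2) = -5*e1 + 4*e2
f(e1) ^ f(e2) = (4*e1 - 4*e2) ^ (-5*e1 + 4*e2)
= 4*4*e12 + (-4)*(-5)*e21
= (16 - 20)*e12
= -4*e12
Coefficient = -4


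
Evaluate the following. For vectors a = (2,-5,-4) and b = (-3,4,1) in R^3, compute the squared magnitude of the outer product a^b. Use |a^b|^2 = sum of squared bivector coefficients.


a wedge b = (a1*b2 - a2*b1)*e12 + (a1*b3 - a3*b1)*e13 + (a2*b3 - a3*b2)*e23
e12 coeff: 2*4 - (-5)*(-3) = 8 - 15 = -7
e13 coeff: 2*1 - (-4)*(-3) = 2 - 12 = -10
e23 coeff: (-5)*1 - (-4)*4 = -5 - (-16) = 11
|a wedge b|^2 = (-7)^2 + (-10)^2 + 11^2
= 49 + 100 + 121
= 270


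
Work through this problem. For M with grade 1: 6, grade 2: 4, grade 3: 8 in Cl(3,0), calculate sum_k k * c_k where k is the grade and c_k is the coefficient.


Grade-weighted sum = sum of grade_k * coefficient_k
1*6 = 6
2*4 = 8
3*8 = 24
Total = 6 + 8 + 24 = 38


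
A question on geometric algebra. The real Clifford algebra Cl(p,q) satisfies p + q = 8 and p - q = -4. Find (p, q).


We need p + q = 8 and p - q = -4.
Adding: 2p = 8 + (-4) = 4, so p = 2.
Then q = 8 - 2 = 6.
(p, q) = (2, 6)


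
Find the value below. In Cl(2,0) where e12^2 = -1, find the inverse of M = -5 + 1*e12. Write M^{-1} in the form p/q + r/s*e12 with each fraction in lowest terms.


M = -5 + 1*e12, where e12^2 = -1.
Since M commutes with its reverse ~M = a - b*e12, M * ~M = a^2 - b^2*e12^2 = a^2 + b^2.
So M^{-1} = ~M / (a^2 + b^2) = (a - b*e12)/(a^2 + b^2).
a^2 + b^2 = 25 + 1 = 26
Scalar part = -5/26 = -5/26
Bivector coeff = -1/26 = -1/26
M^{-1} = -5/26 - 1/26*e12


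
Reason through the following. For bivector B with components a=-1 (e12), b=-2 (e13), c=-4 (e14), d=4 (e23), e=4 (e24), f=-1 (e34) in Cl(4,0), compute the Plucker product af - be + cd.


Plucker relation: af - be + cd
a*f = (-1)*(-1) = 1
b*e = (-2)*4 = -8
c*d = (-4)*4 = -16
af - be + cd = 1 - (-8) + (-16)
= -7


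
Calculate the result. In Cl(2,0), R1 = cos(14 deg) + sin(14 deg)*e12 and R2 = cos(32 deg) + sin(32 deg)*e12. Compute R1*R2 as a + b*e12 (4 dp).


Same-plane rotors commute and their half-angles add:
R1*R2 = cos(a1 + a2) + sin(a1 + a2)*e12.
a1 + a2 = 14 + 32 = 46 deg
cos(46 deg) = 0.6947
sin(46 deg) = 0.7193
R1*R2 = 0.6947 + 0.7193*e12


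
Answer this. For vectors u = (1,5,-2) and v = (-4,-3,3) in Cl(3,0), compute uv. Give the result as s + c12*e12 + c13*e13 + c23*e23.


In Cl(3,0): e_i^2 = 1, e_ie_j = -e_je_i for i != j.
Scalar part = u . v = 1*(-4) + 5*(-3) + (-2)*3
= -4 + (-15) + (-6) = -25
e12 coeff = 1*(-3) - 5*(-4) = -3 - (-20) = 17
e13 coeff = 1*3 - (-2)*(-4) = 3 - 8 = -5
e23 coeff = 5*3 - (-2)*(-3) = 15 - 6 = 9
uv = -25 + 17*e12 - 5*e13 + 9*e23


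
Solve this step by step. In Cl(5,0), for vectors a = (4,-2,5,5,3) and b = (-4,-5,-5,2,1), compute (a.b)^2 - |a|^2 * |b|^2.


a . b = 4*(-4) + (-2)*(-5) + 5*(-5) + 5*2 + 3*1
= -16 + 10 + (-25) + 10 + 3 = -18
|a|^2 = 4^2 + (-2)^2 + 5^2 + 5^2 + 3^2 = 79
|b|^2 = (-4)^2 + (-5)^2 + (-5)^2 + 2^2 + 1^2 = 71
(a.b)^2 = (-18)^2 = 324
|a|^2 * |b|^2 = 79 * 71 = 5609
Result = 324 - 5609 = -5285
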